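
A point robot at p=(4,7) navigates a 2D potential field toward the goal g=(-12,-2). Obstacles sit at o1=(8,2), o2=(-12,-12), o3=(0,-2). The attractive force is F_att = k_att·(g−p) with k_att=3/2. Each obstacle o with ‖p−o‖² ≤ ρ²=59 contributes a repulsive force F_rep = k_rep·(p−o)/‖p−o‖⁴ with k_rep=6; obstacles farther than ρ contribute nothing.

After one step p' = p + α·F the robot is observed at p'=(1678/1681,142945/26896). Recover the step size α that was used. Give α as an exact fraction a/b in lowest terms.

F_att = 3/2·(g−p) = 3/2·(-16,-9) = (-24.0000,-13.5000)
o1: d²=41 ≤ ρ²=59; F_rep = 6·(-4,5)/41² = (-0.0143,0.0178)
o2: d²=617 > ρ²=59 → inactive
o3: d²=97 > ρ²=59 → inactive
F = F_att + ΣF_rep = (-24.0143,-13.4822)
Δp = p'−p = (-3.0018,-1.6853); α = Δx/Fx = (-5046/1681) / (-40368/1681) = 1/8
check: Δy/Fy = (-45327/26896) / (-45327/3362) = 1/8 ✓

α = 1/8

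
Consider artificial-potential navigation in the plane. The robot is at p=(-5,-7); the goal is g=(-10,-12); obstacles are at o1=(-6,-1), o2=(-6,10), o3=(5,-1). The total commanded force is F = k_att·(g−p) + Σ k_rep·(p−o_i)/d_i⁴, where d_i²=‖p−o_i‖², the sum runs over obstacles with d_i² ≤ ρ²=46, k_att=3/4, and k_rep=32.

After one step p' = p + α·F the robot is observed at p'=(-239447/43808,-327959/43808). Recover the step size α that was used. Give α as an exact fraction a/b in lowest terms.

F_att = 3/4·(g−p) = 3/4·(-5,-5) = (-3.7500,-3.7500)
o1: d²=37 ≤ ρ²=46; F_rep = 32·(1,-6)/37² = (0.0234,-0.1402)
o2: d²=290 > ρ²=46 → inactive
o3: d²=136 > ρ²=46 → inactive
F = F_att + ΣF_rep = (-3.7266,-3.8902)
Δp = p'−p = (-0.4658,-0.4863); α = Δx/Fx = (-20407/43808) / (-20407/5476) = 1/8
check: Δy/Fy = (-21303/43808) / (-21303/5476) = 1/8 ✓

α = 1/8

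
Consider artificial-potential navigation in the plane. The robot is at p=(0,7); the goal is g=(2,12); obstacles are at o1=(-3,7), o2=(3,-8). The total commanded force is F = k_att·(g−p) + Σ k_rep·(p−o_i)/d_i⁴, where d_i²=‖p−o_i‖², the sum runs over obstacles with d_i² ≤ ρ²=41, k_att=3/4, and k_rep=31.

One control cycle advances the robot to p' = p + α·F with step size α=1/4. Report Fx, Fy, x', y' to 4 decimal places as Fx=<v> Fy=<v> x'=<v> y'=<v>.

Fx=2.6481 Fy=3.7500 x'=0.6620 y'=7.9375

F_att = 3/4·(g−p) = 3/4·(2,5) = (1.5000,3.7500)
o1: d²=9 ≤ ρ²=41; F_rep = 31·(3,0)/9² = (1.1481,0.0000)
o2: d²=234 > ρ²=41 → inactive
F = F_att + ΣF_rep = (2.6481,3.7500)
p' = p + 1/4·F = (0.6620,7.9375)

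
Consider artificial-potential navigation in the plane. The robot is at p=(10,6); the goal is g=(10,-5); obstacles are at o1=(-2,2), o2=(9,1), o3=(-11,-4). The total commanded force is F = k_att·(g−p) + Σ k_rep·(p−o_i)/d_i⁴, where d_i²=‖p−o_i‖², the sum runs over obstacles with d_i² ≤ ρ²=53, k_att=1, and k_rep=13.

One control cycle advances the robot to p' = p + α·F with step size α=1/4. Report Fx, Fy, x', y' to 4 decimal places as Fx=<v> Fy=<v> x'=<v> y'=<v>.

F_att = 1·(g−p) = 1·(0,-11) = (0.0000,-11.0000)
o1: d²=160 > ρ²=53 → inactive
o2: d²=26 ≤ ρ²=53; F_rep = 13·(1,5)/26² = (0.0192,0.0962)
o3: d²=541 > ρ²=53 → inactive
F = F_att + ΣF_rep = (0.0192,-10.9038)
p' = p + 1/4·F = (10.0048,3.2740)

Fx=0.0192 Fy=-10.9038 x'=10.0048 y'=3.2740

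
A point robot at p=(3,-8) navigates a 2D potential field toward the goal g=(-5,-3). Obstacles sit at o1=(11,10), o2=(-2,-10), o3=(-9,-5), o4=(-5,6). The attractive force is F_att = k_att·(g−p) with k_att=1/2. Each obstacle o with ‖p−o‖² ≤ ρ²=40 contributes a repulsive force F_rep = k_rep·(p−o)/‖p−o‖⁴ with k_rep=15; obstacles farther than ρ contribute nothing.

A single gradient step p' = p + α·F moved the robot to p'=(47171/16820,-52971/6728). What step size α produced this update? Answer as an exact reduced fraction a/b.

α = 1/20

F_att = 1/2·(g−p) = 1/2·(-8,5) = (-4.0000,2.5000)
o1: d²=388 > ρ²=40 → inactive
o2: d²=29 ≤ ρ²=40; F_rep = 15·(5,2)/29² = (0.0892,0.0357)
o3: d²=153 > ρ²=40 → inactive
o4: d²=260 > ρ²=40 → inactive
F = F_att + ΣF_rep = (-3.9108,2.5357)
Δp = p'−p = (-0.1955,0.1268); α = Δx/Fx = (-3289/16820) / (-3289/841) = 1/20
check: Δy/Fy = (853/6728) / (4265/1682) = 1/20 ✓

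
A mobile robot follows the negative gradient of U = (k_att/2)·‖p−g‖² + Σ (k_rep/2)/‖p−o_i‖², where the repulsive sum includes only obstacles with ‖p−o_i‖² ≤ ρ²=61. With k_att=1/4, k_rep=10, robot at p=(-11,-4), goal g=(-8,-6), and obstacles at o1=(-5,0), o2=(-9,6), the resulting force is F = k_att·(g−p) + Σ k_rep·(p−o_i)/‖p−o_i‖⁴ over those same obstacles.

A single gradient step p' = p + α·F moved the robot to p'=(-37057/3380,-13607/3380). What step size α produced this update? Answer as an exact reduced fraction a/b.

F_att = 1/4·(g−p) = 1/4·(3,-2) = (0.7500,-0.5000)
o1: d²=52 ≤ ρ²=61; F_rep = 10·(-6,-4)/52² = (-0.0222,-0.0148)
o2: d²=104 > ρ²=61 → inactive
F = F_att + ΣF_rep = (0.7278,-0.5148)
Δp = p'−p = (0.0364,-0.0257); α = Δx/Fx = (123/3380) / (123/169) = 1/20
check: Δy/Fy = (-87/3380) / (-87/169) = 1/20 ✓

α = 1/20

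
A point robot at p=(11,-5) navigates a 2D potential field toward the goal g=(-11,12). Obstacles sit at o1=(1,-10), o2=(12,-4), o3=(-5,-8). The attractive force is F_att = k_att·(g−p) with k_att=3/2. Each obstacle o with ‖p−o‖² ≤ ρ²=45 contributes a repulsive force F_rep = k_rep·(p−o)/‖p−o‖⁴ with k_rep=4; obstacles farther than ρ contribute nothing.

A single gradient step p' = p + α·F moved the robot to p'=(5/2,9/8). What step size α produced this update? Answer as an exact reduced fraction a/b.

F_att = 3/2·(g−p) = 3/2·(-22,17) = (-33.0000,25.5000)
o1: d²=125 > ρ²=45 → inactive
o2: d²=2 ≤ ρ²=45; F_rep = 4·(-1,-1)/2² = (-1.0000,-1.0000)
o3: d²=265 > ρ²=45 → inactive
F = F_att + ΣF_rep = (-34.0000,24.5000)
Δp = p'−p = (-8.5000,6.1250); α = Δx/Fx = (-17/2) / (-34) = 1/4
check: Δy/Fy = (49/8) / (49/2) = 1/4 ✓

α = 1/4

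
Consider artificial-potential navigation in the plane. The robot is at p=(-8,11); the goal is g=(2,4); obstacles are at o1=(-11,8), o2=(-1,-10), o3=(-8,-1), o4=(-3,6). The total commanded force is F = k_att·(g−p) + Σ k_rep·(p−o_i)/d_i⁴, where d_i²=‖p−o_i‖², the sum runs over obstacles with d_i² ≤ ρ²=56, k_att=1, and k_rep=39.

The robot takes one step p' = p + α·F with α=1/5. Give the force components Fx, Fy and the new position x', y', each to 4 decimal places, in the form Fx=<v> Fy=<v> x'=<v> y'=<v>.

F_att = 1·(g−p) = 1·(10,-7) = (10.0000,-7.0000)
o1: d²=18 ≤ ρ²=56; F_rep = 39·(3,3)/18² = (0.3611,0.3611)
o2: d²=490 > ρ²=56 → inactive
o3: d²=144 > ρ²=56 → inactive
o4: d²=50 ≤ ρ²=56; F_rep = 39·(-5,5)/50² = (-0.0780,0.0780)
F = F_att + ΣF_rep = (10.2831,-6.5609)
p' = p + 1/5·F = (-5.9434,9.6878)

Fx=10.2831 Fy=-6.5609 x'=-5.9434 y'=9.6878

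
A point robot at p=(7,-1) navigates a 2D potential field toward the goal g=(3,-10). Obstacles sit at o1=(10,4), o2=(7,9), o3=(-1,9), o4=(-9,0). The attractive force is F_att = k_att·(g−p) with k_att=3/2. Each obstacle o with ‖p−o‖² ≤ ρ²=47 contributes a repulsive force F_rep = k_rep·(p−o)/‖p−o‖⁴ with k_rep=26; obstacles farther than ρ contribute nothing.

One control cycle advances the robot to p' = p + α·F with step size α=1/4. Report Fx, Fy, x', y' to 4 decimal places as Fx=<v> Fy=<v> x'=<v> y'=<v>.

Fx=-6.0675 Fy=-13.6125 x'=5.4831 y'=-4.4031

F_att = 3/2·(g−p) = 3/2·(-4,-9) = (-6.0000,-13.5000)
o1: d²=34 ≤ ρ²=47; F_rep = 26·(-3,-5)/34² = (-0.0675,-0.1125)
o2: d²=100 > ρ²=47 → inactive
o3: d²=164 > ρ²=47 → inactive
o4: d²=257 > ρ²=47 → inactive
F = F_att + ΣF_rep = (-6.0675,-13.6125)
p' = p + 1/4·F = (5.4831,-4.4031)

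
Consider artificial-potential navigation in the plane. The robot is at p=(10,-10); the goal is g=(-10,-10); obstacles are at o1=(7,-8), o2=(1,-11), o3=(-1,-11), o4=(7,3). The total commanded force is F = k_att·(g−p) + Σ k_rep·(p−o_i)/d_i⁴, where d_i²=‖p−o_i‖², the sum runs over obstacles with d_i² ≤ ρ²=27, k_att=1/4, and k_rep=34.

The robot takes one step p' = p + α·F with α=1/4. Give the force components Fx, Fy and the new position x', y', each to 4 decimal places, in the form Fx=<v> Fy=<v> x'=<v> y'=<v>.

Fx=-4.3964 Fy=-0.4024 x'=8.9009 y'=-10.1006

F_att = 1/4·(g−p) = 1/4·(-20,0) = (-5.0000,0.0000)
o1: d²=13 ≤ ρ²=27; F_rep = 34·(3,-2)/13² = (0.6036,-0.4024)
o2: d²=82 > ρ²=27 → inactive
o3: d²=122 > ρ²=27 → inactive
o4: d²=178 > ρ²=27 → inactive
F = F_att + ΣF_rep = (-4.3964,-0.4024)
p' = p + 1/4·F = (8.9009,-10.1006)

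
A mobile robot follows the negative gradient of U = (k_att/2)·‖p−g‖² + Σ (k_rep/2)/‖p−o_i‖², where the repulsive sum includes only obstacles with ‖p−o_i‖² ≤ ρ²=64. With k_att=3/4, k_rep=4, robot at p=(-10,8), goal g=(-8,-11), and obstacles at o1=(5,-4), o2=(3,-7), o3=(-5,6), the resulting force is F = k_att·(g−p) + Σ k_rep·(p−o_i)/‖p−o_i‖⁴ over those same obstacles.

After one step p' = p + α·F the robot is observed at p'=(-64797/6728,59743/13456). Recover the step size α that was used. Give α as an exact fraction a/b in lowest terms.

α = 1/4

F_att = 3/4·(g−p) = 3/4·(2,-19) = (1.5000,-14.2500)
o1: d²=369 > ρ²=64 → inactive
o2: d²=394 > ρ²=64 → inactive
o3: d²=29 ≤ ρ²=64; F_rep = 4·(-5,2)/29² = (-0.0238,0.0095)
F = F_att + ΣF_rep = (1.4762,-14.2405)
Δp = p'−p = (0.3691,-3.5601); α = Δx/Fx = (2483/6728) / (2483/1682) = 1/4
check: Δy/Fy = (-47905/13456) / (-47905/3364) = 1/4 ✓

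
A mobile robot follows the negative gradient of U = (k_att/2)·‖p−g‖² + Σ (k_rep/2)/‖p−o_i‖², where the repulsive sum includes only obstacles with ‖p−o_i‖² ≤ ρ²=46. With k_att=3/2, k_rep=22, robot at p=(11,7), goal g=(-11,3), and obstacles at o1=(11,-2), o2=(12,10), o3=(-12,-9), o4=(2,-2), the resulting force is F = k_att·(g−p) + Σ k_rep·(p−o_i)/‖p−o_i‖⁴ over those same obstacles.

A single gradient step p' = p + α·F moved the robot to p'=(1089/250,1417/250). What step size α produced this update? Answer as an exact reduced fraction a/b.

α = 1/5

F_att = 3/2·(g−p) = 3/2·(-22,-4) = (-33.0000,-6.0000)
o1: d²=81 > ρ²=46 → inactive
o2: d²=10 ≤ ρ²=46; F_rep = 22·(-1,-3)/10² = (-0.2200,-0.6600)
o3: d²=785 > ρ²=46 → inactive
o4: d²=162 > ρ²=46 → inactive
F = F_att + ΣF_rep = (-33.2200,-6.6600)
Δp = p'−p = (-6.6440,-1.3320); α = Δx/Fx = (-1661/250) / (-1661/50) = 1/5
check: Δy/Fy = (-333/250) / (-333/50) = 1/5 ✓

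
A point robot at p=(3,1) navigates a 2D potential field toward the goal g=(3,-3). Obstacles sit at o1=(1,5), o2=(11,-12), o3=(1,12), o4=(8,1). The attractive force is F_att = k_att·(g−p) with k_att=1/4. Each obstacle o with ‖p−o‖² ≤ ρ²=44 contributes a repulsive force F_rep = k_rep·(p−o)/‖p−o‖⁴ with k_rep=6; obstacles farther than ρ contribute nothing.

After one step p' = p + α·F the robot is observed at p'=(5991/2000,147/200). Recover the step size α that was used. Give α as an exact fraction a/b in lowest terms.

α = 1/4

F_att = 1/4·(g−p) = 1/4·(0,-4) = (0.0000,-1.0000)
o1: d²=20 ≤ ρ²=44; F_rep = 6·(2,-4)/20² = (0.0300,-0.0600)
o2: d²=233 > ρ²=44 → inactive
o3: d²=125 > ρ²=44 → inactive
o4: d²=25 ≤ ρ²=44; F_rep = 6·(-5,0)/25² = (-0.0480,0.0000)
F = F_att + ΣF_rep = (-0.0180,-1.0600)
Δp = p'−p = (-0.0045,-0.2650); α = Δx/Fx = (-9/2000) / (-9/500) = 1/4
check: Δy/Fy = (-53/200) / (-53/50) = 1/4 ✓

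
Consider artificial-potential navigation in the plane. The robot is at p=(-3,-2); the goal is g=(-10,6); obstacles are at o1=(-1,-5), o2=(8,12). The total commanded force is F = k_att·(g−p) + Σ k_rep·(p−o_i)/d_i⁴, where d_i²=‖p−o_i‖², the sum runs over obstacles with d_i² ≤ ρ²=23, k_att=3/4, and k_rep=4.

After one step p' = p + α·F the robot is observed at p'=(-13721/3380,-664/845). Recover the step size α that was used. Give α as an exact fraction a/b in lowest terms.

α = 1/5

F_att = 3/4·(g−p) = 3/4·(-7,8) = (-5.2500,6.0000)
o1: d²=13 ≤ ρ²=23; F_rep = 4·(-2,3)/13² = (-0.0473,0.0710)
o2: d²=317 > ρ²=23 → inactive
F = F_att + ΣF_rep = (-5.2973,6.0710)
Δp = p'−p = (-1.0595,1.2142); α = Δx/Fx = (-3581/3380) / (-3581/676) = 1/5
check: Δy/Fy = (1026/845) / (1026/169) = 1/5 ✓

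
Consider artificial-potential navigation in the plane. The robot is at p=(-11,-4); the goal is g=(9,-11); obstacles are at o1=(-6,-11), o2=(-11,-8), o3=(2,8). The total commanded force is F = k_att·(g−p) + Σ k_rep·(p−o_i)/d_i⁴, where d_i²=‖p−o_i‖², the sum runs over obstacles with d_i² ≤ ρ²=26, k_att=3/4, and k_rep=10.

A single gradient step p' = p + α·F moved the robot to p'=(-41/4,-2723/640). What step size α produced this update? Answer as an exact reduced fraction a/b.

α = 1/20

F_att = 3/4·(g−p) = 3/4·(20,-7) = (15.0000,-5.2500)
o1: d²=74 > ρ²=26 → inactive
o2: d²=16 ≤ ρ²=26; F_rep = 10·(0,4)/16² = (0.0000,0.1562)
o3: d²=313 > ρ²=26 → inactive
F = F_att + ΣF_rep = (15.0000,-5.0938)
Δp = p'−p = (0.7500,-0.2547); α = Δx/Fx = (3/4) / (15) = 1/20
check: Δy/Fy = (-163/640) / (-163/32) = 1/20 ✓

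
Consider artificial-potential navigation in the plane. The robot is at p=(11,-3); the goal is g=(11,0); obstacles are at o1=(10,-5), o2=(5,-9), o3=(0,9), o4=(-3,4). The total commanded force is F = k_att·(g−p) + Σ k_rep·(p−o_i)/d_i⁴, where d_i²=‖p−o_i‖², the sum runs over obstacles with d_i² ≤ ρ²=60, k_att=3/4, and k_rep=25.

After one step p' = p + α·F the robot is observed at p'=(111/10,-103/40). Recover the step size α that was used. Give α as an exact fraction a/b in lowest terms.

α = 1/10

F_att = 3/4·(g−p) = 3/4·(0,3) = (0.0000,2.2500)
o1: d²=5 ≤ ρ²=60; F_rep = 25·(1,2)/5² = (1.0000,2.0000)
o2: d²=72 > ρ²=60 → inactive
o3: d²=265 > ρ²=60 → inactive
o4: d²=245 > ρ²=60 → inactive
F = F_att + ΣF_rep = (1.0000,4.2500)
Δp = p'−p = (0.1000,0.4250); α = Δx/Fx = (1/10) / (1) = 1/10
check: Δy/Fy = (17/40) / (17/4) = 1/10 ✓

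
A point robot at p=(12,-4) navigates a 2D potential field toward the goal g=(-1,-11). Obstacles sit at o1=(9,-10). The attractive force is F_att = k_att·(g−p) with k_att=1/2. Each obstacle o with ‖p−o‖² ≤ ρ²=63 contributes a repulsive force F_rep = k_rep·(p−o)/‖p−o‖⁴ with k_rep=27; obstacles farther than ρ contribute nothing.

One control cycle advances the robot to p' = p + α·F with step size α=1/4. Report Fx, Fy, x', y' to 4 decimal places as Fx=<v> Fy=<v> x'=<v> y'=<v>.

Fx=-6.4600 Fy=-3.4200 x'=10.3850 y'=-4.8550

F_att = 1/2·(g−p) = 1/2·(-13,-7) = (-6.5000,-3.5000)
o1: d²=45 ≤ ρ²=63; F_rep = 27·(3,6)/45² = (0.0400,0.0800)
F = F_att + ΣF_rep = (-6.4600,-3.4200)
p' = p + 1/4·F = (10.3850,-4.8550)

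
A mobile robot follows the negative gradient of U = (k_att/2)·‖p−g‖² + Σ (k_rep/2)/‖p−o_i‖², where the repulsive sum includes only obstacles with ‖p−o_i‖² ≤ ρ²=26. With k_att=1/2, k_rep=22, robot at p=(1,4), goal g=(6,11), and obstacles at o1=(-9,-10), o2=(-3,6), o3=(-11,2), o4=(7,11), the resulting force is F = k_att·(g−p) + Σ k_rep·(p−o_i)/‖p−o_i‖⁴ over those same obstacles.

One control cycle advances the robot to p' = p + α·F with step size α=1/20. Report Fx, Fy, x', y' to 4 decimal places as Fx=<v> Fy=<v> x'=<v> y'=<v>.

Fx=2.7200 Fy=3.3900 x'=1.1360 y'=4.1695

F_att = 1/2·(g−p) = 1/2·(5,7) = (2.5000,3.5000)
o1: d²=296 > ρ²=26 → inactive
o2: d²=20 ≤ ρ²=26; F_rep = 22·(4,-2)/20² = (0.2200,-0.1100)
o3: d²=148 > ρ²=26 → inactive
o4: d²=85 > ρ²=26 → inactive
F = F_att + ΣF_rep = (2.7200,3.3900)
p' = p + 1/20·F = (1.1360,4.1695)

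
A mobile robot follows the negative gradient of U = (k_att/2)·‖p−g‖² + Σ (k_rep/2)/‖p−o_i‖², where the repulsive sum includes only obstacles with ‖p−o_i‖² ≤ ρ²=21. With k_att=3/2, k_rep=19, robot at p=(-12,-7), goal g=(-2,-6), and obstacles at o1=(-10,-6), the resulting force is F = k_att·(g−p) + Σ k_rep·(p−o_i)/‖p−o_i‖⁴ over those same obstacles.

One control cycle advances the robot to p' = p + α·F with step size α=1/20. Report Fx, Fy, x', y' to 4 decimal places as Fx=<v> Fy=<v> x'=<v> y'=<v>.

F_att = 3/2·(g−p) = 3/2·(10,1) = (15.0000,1.5000)
o1: d²=5 ≤ ρ²=21; F_rep = 19·(-2,-1)/5² = (-1.5200,-0.7600)
F = F_att + ΣF_rep = (13.4800,0.7400)
p' = p + 1/20·F = (-11.3260,-6.9630)

Fx=13.4800 Fy=0.7400 x'=-11.3260 y'=-6.9630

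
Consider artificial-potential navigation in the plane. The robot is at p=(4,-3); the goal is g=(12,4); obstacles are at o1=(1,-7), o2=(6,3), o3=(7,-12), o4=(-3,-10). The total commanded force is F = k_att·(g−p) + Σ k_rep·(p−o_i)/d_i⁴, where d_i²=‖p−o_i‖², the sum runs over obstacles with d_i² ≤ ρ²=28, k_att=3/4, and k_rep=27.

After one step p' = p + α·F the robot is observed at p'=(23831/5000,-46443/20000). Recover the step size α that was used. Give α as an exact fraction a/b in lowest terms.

α = 1/8

F_att = 3/4·(g−p) = 3/4·(8,7) = (6.0000,5.2500)
o1: d²=25 ≤ ρ²=28; F_rep = 27·(3,4)/25² = (0.1296,0.1728)
o2: d²=40 > ρ²=28 → inactive
o3: d²=90 > ρ²=28 → inactive
o4: d²=98 > ρ²=28 → inactive
F = F_att + ΣF_rep = (6.1296,5.4228)
Δp = p'−p = (0.7662,0.6778); α = Δx/Fx = (3831/5000) / (3831/625) = 1/8
check: Δy/Fy = (13557/20000) / (13557/2500) = 1/8 ✓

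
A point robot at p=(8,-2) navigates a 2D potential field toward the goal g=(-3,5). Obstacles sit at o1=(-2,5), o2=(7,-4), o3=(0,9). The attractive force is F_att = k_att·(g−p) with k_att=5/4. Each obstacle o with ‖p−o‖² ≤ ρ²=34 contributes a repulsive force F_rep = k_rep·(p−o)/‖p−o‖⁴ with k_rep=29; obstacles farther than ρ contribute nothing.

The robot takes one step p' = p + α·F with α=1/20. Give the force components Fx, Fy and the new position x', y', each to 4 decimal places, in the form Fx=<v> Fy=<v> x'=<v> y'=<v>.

Fx=-12.5900 Fy=11.0700 x'=7.3705 y'=-1.4465

F_att = 5/4·(g−p) = 5/4·(-11,7) = (-13.7500,8.7500)
o1: d²=149 > ρ²=34 → inactive
o2: d²=5 ≤ ρ²=34; F_rep = 29·(1,2)/5² = (1.1600,2.3200)
o3: d²=185 > ρ²=34 → inactive
F = F_att + ΣF_rep = (-12.5900,11.0700)
p' = p + 1/20·F = (7.3705,-1.4465)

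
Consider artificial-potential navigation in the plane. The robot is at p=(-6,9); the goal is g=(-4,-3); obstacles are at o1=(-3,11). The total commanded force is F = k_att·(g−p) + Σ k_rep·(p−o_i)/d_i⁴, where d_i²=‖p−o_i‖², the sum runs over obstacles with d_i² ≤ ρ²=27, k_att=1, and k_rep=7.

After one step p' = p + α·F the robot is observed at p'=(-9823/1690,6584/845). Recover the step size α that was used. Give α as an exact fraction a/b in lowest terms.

α = 1/10

F_att = 1·(g−p) = 1·(2,-12) = (2.0000,-12.0000)
o1: d²=13 ≤ ρ²=27; F_rep = 7·(-3,-2)/13² = (-0.1243,-0.0828)
F = F_att + ΣF_rep = (1.8757,-12.0828)
Δp = p'−p = (0.1876,-1.2083); α = Δx/Fx = (317/1690) / (317/169) = 1/10
check: Δy/Fy = (-1021/845) / (-2042/169) = 1/10 ✓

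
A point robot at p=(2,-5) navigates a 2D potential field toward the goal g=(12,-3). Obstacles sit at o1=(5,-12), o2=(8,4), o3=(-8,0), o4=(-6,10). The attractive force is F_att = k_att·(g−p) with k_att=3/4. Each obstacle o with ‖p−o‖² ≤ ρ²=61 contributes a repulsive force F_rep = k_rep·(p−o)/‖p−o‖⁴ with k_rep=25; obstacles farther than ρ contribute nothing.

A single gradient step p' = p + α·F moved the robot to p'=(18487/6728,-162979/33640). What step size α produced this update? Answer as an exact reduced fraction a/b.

α = 1/10

F_att = 3/4·(g−p) = 3/4·(10,2) = (7.5000,1.5000)
o1: d²=58 ≤ ρ²=61; F_rep = 25·(-3,7)/58² = (-0.0223,0.0520)
o2: d²=117 > ρ²=61 → inactive
o3: d²=125 > ρ²=61 → inactive
o4: d²=289 > ρ²=61 → inactive
F = F_att + ΣF_rep = (7.4777,1.5520)
Δp = p'−p = (0.7478,0.1552); α = Δx/Fx = (5031/6728) / (25155/3364) = 1/10
check: Δy/Fy = (5221/33640) / (5221/3364) = 1/10 ✓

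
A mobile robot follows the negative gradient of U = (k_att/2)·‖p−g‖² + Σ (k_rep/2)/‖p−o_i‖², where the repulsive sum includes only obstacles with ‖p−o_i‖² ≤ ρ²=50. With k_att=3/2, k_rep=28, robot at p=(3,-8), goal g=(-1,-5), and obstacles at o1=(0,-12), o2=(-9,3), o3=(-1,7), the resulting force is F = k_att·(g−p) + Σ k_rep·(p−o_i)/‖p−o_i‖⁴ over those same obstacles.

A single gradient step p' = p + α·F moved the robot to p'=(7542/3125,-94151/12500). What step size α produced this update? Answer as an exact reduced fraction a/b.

α = 1/10

F_att = 3/2·(g−p) = 3/2·(-4,3) = (-6.0000,4.5000)
o1: d²=25 ≤ ρ²=50; F_rep = 28·(3,4)/25² = (0.1344,0.1792)
o2: d²=265 > ρ²=50 → inactive
o3: d²=241 > ρ²=50 → inactive
F = F_att + ΣF_rep = (-5.8656,4.6792)
Δp = p'−p = (-0.5866,0.4679); α = Δx/Fx = (-1833/3125) / (-3666/625) = 1/10
check: Δy/Fy = (5849/12500) / (5849/1250) = 1/10 ✓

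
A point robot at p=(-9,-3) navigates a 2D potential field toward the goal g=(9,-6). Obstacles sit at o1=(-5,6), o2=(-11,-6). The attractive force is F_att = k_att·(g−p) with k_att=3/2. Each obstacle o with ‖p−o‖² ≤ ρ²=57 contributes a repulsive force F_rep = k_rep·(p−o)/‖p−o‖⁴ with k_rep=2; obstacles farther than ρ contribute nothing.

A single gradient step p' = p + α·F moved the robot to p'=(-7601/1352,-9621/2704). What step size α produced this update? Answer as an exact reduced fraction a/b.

F_att = 3/2·(g−p) = 3/2·(18,-3) = (27.0000,-4.5000)
o1: d²=97 > ρ²=57 → inactive
o2: d²=13 ≤ ρ²=57; F_rep = 2·(2,3)/13² = (0.0237,0.0355)
F = F_att + ΣF_rep = (27.0237,-4.4645)
Δp = p'−p = (3.3780,-0.5581); α = Δx/Fx = (4567/1352) / (4567/169) = 1/8
check: Δy/Fy = (-1509/2704) / (-1509/338) = 1/8 ✓

α = 1/8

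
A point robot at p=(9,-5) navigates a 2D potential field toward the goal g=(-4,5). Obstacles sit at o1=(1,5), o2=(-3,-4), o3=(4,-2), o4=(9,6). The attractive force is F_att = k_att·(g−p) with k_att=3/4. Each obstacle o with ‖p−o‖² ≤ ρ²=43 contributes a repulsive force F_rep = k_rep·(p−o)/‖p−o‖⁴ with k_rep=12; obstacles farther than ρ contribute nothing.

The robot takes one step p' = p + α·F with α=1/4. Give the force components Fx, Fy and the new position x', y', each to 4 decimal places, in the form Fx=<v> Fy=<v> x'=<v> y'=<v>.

Fx=-9.6981 Fy=7.4689 x'=6.5755 y'=-3.1328

F_att = 3/4·(g−p) = 3/4·(-13,10) = (-9.7500,7.5000)
o1: d²=164 > ρ²=43 → inactive
o2: d²=145 > ρ²=43 → inactive
o3: d²=34 ≤ ρ²=43; F_rep = 12·(5,-3)/34² = (0.0519,-0.0311)
o4: d²=121 > ρ²=43 → inactive
F = F_att + ΣF_rep = (-9.6981,7.4689)
p' = p + 1/4·F = (6.5755,-3.1328)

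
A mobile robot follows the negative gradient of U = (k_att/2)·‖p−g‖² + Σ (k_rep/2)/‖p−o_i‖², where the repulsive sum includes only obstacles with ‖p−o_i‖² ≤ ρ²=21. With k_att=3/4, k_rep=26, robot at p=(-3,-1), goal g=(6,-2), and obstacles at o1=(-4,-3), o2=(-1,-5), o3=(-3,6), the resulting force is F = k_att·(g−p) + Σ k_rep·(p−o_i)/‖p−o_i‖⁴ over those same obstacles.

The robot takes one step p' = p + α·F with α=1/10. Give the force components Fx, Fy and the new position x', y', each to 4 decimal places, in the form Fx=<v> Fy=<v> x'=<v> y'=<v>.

F_att = 3/4·(g−p) = 3/4·(9,-1) = (6.7500,-0.7500)
o1: d²=5 ≤ ρ²=21; F_rep = 26·(1,2)/5² = (1.0400,2.0800)
o2: d²=20 ≤ ρ²=21; F_rep = 26·(-2,4)/20² = (-0.1300,0.2600)
o3: d²=49 > ρ²=21 → inactive
F = F_att + ΣF_rep = (7.6600,1.5900)
p' = p + 1/10·F = (-2.2340,-0.8410)

Fx=7.6600 Fy=1.5900 x'=-2.2340 y'=-0.8410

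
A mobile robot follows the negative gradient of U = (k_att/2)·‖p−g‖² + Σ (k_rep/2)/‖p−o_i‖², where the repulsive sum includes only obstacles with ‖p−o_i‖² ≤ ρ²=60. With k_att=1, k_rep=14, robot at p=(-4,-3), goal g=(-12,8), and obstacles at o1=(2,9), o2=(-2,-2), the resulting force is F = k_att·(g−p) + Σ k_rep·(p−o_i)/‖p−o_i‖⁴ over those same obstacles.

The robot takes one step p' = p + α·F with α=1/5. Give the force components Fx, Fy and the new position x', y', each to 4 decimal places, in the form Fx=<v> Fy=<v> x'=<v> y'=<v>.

F_att = 1·(g−p) = 1·(-8,11) = (-8.0000,11.0000)
o1: d²=180 > ρ²=60 → inactive
o2: d²=5 ≤ ρ²=60; F_rep = 14·(-2,-1)/5² = (-1.1200,-0.5600)
F = F_att + ΣF_rep = (-9.1200,10.4400)
p' = p + 1/5·F = (-5.8240,-0.9120)

Fx=-9.1200 Fy=10.4400 x'=-5.8240 y'=-0.9120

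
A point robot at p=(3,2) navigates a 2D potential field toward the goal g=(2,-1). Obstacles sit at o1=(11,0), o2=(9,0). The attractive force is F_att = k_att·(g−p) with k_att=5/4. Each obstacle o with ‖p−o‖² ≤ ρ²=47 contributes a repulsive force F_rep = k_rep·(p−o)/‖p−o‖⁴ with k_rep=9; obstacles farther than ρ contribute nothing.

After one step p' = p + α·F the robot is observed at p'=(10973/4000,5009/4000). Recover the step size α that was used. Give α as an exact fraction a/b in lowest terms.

α = 1/5

F_att = 5/4·(g−p) = 5/4·(-1,-3) = (-1.2500,-3.7500)
o1: d²=68 > ρ²=47 → inactive
o2: d²=40 ≤ ρ²=47; F_rep = 9·(-6,2)/40² = (-0.0338,0.0112)
F = F_att + ΣF_rep = (-1.2837,-3.7388)
Δp = p'−p = (-0.2567,-0.7478); α = Δx/Fx = (-1027/4000) / (-1027/800) = 1/5
check: Δy/Fy = (-2991/4000) / (-2991/800) = 1/5 ✓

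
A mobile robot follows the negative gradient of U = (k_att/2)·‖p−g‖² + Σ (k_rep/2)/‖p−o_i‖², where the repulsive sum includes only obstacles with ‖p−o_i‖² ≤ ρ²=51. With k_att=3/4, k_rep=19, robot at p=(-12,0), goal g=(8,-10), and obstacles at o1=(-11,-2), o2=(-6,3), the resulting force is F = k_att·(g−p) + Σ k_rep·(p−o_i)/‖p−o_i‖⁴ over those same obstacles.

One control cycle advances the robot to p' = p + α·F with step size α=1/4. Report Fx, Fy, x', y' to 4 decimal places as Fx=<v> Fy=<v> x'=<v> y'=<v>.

Fx=14.1837 Fy=-6.0081 x'=-8.4541 y'=-1.5020

F_att = 3/4·(g−p) = 3/4·(20,-10) = (15.0000,-7.5000)
o1: d²=5 ≤ ρ²=51; F_rep = 19·(-1,2)/5² = (-0.7600,1.5200)
o2: d²=45 ≤ ρ²=51; F_rep = 19·(-6,-3)/45² = (-0.0563,-0.0281)
F = F_att + ΣF_rep = (14.1837,-6.0081)
p' = p + 1/4·F = (-8.4541,-1.5020)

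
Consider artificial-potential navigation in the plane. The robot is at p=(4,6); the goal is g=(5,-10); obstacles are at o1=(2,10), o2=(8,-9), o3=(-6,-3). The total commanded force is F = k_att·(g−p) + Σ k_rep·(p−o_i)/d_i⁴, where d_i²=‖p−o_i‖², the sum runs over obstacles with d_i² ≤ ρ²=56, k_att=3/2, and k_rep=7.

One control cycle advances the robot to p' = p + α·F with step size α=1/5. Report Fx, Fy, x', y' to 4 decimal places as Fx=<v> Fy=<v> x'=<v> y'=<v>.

F_att = 3/2·(g−p) = 3/2·(1,-16) = (1.5000,-24.0000)
o1: d²=20 ≤ ρ²=56; F_rep = 7·(2,-4)/20² = (0.0350,-0.0700)
o2: d²=241 > ρ²=56 → inactive
o3: d²=181 > ρ²=56 → inactive
F = F_att + ΣF_rep = (1.5350,-24.0700)
p' = p + 1/5·F = (4.3070,1.1860)

Fx=1.5350 Fy=-24.0700 x'=4.3070 y'=1.1860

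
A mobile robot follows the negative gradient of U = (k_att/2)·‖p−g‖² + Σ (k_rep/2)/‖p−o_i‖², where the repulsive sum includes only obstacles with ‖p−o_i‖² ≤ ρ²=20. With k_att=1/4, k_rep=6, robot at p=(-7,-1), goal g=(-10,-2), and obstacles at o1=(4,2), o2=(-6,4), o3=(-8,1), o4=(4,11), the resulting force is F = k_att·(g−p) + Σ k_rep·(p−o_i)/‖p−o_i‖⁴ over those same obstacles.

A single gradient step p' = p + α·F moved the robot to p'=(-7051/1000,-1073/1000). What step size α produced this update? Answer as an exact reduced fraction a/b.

F_att = 1/4·(g−p) = 1/4·(-3,-1) = (-0.7500,-0.2500)
o1: d²=130 > ρ²=20 → inactive
o2: d²=26 > ρ²=20 → inactive
o3: d²=5 ≤ ρ²=20; F_rep = 6·(1,-2)/5² = (0.2400,-0.4800)
o4: d²=265 > ρ²=20 → inactive
F = F_att + ΣF_rep = (-0.5100,-0.7300)
Δp = p'−p = (-0.0510,-0.0730); α = Δx/Fx = (-51/1000) / (-51/100) = 1/10
check: Δy/Fy = (-73/1000) / (-73/100) = 1/10 ✓

α = 1/10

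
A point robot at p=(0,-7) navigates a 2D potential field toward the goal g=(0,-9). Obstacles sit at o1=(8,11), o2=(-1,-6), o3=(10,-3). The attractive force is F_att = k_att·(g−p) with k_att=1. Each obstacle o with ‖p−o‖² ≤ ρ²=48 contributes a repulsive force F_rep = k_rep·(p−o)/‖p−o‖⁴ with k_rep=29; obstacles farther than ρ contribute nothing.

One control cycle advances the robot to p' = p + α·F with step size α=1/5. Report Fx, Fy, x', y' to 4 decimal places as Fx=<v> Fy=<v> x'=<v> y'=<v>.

F_att = 1·(g−p) = 1·(0,-2) = (0.0000,-2.0000)
o1: d²=388 > ρ²=48 → inactive
o2: d²=2 ≤ ρ²=48; F_rep = 29·(1,-1)/2² = (7.2500,-7.2500)
o3: d²=116 > ρ²=48 → inactive
F = F_att + ΣF_rep = (7.2500,-9.2500)
p' = p + 1/5·F = (1.4500,-8.8500)

Fx=7.2500 Fy=-9.2500 x'=1.4500 y'=-8.8500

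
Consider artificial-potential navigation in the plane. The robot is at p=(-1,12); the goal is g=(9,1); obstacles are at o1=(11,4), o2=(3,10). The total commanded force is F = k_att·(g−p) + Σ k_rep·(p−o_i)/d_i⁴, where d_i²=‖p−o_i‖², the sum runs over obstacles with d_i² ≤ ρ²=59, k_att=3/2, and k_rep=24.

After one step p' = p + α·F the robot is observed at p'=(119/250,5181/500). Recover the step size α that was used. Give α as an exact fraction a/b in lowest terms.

F_att = 3/2·(g−p) = 3/2·(10,-11) = (15.0000,-16.5000)
o1: d²=208 > ρ²=59 → inactive
o2: d²=20 ≤ ρ²=59; F_rep = 24·(-4,2)/20² = (-0.2400,0.1200)
F = F_att + ΣF_rep = (14.7600,-16.3800)
Δp = p'−p = (1.4760,-1.6380); α = Δx/Fx = (369/250) / (369/25) = 1/10
check: Δy/Fy = (-819/500) / (-819/50) = 1/10 ✓

α = 1/10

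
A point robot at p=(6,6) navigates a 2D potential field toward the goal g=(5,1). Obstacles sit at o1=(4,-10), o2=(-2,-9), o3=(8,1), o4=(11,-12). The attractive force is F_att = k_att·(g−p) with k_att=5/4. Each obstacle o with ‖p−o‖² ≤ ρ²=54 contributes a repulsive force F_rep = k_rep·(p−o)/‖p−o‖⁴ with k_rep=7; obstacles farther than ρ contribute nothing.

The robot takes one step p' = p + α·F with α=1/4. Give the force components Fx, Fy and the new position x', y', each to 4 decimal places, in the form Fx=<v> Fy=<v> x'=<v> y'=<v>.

Fx=-1.2666 Fy=-6.2084 x'=5.6833 y'=4.4479

F_att = 5/4·(g−p) = 5/4·(-1,-5) = (-1.2500,-6.2500)
o1: d²=260 > ρ²=54 → inactive
o2: d²=289 > ρ²=54 → inactive
o3: d²=29 ≤ ρ²=54; F_rep = 7·(-2,5)/29² = (-0.0166,0.0416)
o4: d²=349 > ρ²=54 → inactive
F = F_att + ΣF_rep = (-1.2666,-6.2084)
p' = p + 1/4·F = (5.6833,4.4479)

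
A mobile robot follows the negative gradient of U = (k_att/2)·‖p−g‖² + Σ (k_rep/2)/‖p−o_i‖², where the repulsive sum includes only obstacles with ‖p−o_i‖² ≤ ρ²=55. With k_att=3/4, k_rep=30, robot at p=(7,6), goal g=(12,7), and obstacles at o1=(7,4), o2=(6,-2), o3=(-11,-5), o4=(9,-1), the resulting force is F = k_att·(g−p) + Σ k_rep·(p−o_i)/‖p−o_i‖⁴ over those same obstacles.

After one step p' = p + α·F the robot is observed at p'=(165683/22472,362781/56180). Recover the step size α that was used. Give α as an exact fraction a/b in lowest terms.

F_att = 3/4·(g−p) = 3/4·(5,1) = (3.7500,0.7500)
o1: d²=4 ≤ ρ²=55; F_rep = 30·(0,2)/4² = (0.0000,3.7500)
o2: d²=65 > ρ²=55 → inactive
o3: d²=445 > ρ²=55 → inactive
o4: d²=53 ≤ ρ²=55; F_rep = 30·(-2,7)/53² = (-0.0214,0.0748)
F = F_att + ΣF_rep = (3.7286,4.5748)
Δp = p'−p = (0.3729,0.4575); α = Δx/Fx = (8379/22472) / (41895/11236) = 1/10
check: Δy/Fy = (25701/56180) / (25701/5618) = 1/10 ✓

α = 1/10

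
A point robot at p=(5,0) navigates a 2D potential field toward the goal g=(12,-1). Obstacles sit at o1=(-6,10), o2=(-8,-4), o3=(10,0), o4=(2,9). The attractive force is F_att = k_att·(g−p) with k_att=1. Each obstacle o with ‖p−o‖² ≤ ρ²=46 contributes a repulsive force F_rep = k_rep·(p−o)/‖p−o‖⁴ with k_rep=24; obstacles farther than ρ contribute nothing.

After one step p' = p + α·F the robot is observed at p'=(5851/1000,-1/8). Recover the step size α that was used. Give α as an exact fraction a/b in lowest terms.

F_att = 1·(g−p) = 1·(7,-1) = (7.0000,-1.0000)
o1: d²=221 > ρ²=46 → inactive
o2: d²=185 > ρ²=46 → inactive
o3: d²=25 ≤ ρ²=46; F_rep = 24·(-5,0)/25² = (-0.1920,0.0000)
o4: d²=90 > ρ²=46 → inactive
F = F_att + ΣF_rep = (6.8080,-1.0000)
Δp = p'−p = (0.8510,-0.1250); α = Δx/Fx = (851/1000) / (851/125) = 1/8
check: Δy/Fy = (-1/8) / (-1) = 1/8 ✓

α = 1/8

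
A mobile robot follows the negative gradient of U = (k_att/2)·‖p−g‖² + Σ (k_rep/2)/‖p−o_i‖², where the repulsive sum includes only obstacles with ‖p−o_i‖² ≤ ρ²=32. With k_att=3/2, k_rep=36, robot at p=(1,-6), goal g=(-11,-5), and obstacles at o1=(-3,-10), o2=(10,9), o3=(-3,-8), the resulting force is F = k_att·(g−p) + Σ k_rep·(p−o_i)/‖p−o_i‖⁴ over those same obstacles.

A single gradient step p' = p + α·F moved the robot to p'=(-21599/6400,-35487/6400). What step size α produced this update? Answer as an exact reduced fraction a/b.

α = 1/4

F_att = 3/2·(g−p) = 3/2·(-12,1) = (-18.0000,1.5000)
o1: d²=32 ≤ ρ²=32; F_rep = 36·(4,4)/32² = (0.1406,0.1406)
o2: d²=306 > ρ²=32 → inactive
o3: d²=20 ≤ ρ²=32; F_rep = 36·(4,2)/20² = (0.3600,0.1800)
F = F_att + ΣF_rep = (-17.4994,1.8206)
Δp = p'−p = (-4.3748,0.4552); α = Δx/Fx = (-27999/6400) / (-27999/1600) = 1/4
check: Δy/Fy = (2913/6400) / (2913/1600) = 1/4 ✓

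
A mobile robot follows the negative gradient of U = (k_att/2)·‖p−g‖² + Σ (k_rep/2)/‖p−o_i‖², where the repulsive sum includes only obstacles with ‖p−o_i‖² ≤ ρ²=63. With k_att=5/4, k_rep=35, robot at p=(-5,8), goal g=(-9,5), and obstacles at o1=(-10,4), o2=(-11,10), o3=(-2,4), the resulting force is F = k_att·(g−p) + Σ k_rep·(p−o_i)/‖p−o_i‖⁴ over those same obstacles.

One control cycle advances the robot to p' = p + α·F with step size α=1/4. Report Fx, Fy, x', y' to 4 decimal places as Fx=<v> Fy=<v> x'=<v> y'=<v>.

F_att = 5/4·(g−p) = 5/4·(-4,-3) = (-5.0000,-3.7500)
o1: d²=41 ≤ ρ²=63; F_rep = 35·(5,4)/41² = (0.1041,0.0833)
o2: d²=40 ≤ ρ²=63; F_rep = 35·(6,-2)/40² = (0.1313,-0.0437)
o3: d²=25 ≤ ρ²=63; F_rep = 35·(-3,4)/25² = (-0.1680,0.2240)
F = F_att + ΣF_rep = (-4.9326,-3.4865)
p' = p + 1/4·F = (-6.2332,7.1284)

Fx=-4.9326 Fy=-3.4865 x'=-6.2332 y'=7.1284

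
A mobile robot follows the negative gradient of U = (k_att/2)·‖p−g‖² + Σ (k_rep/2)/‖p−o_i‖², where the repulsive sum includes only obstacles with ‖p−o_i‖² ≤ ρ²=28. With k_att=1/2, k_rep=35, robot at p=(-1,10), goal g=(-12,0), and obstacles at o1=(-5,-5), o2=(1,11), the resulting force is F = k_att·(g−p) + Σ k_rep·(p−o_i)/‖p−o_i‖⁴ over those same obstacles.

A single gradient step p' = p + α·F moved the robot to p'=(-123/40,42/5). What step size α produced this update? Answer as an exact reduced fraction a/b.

α = 1/4

F_att = 1/2·(g−p) = 1/2·(-11,-10) = (-5.5000,-5.0000)
o1: d²=241 > ρ²=28 → inactive
o2: d²=5 ≤ ρ²=28; F_rep = 35·(-2,-1)/5² = (-2.8000,-1.4000)
F = F_att + ΣF_rep = (-8.3000,-6.4000)
Δp = p'−p = (-2.0750,-1.6000); α = Δx/Fx = (-83/40) / (-83/10) = 1/4
check: Δy/Fy = (-8/5) / (-32/5) = 1/4 ✓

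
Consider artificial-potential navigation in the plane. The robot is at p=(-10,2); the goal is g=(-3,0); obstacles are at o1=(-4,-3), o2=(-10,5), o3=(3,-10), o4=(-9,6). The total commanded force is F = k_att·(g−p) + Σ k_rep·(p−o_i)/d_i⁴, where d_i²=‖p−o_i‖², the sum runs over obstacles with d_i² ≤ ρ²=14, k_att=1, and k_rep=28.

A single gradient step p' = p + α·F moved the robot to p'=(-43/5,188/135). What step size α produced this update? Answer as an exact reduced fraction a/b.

α = 1/5

F_att = 1·(g−p) = 1·(7,-2) = (7.0000,-2.0000)
o1: d²=61 > ρ²=14 → inactive
o2: d²=9 ≤ ρ²=14; F_rep = 28·(0,-3)/9² = (0.0000,-1.0370)
o3: d²=313 > ρ²=14 → inactive
o4: d²=17 > ρ²=14 → inactive
F = F_att + ΣF_rep = (7.0000,-3.0370)
Δp = p'−p = (1.4000,-0.6074); α = Δx/Fx = (7/5) / (7) = 1/5
check: Δy/Fy = (-82/135) / (-82/27) = 1/5 ✓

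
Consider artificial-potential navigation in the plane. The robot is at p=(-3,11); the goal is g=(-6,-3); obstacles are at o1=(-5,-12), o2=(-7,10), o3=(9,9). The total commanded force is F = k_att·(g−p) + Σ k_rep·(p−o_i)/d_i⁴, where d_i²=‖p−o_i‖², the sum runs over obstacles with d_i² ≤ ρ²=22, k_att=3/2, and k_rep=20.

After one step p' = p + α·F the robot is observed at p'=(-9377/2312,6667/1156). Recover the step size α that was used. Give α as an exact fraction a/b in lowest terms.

α = 1/4

F_att = 3/2·(g−p) = 3/2·(-3,-14) = (-4.5000,-21.0000)
o1: d²=533 > ρ²=22 → inactive
o2: d²=17 ≤ ρ²=22; F_rep = 20·(4,1)/17² = (0.2768,0.0692)
o3: d²=148 > ρ²=22 → inactive
F = F_att + ΣF_rep = (-4.2232,-20.9308)
Δp = p'−p = (-1.0558,-5.2327); α = Δx/Fx = (-2441/2312) / (-2441/578) = 1/4
check: Δy/Fy = (-6049/1156) / (-6049/289) = 1/4 ✓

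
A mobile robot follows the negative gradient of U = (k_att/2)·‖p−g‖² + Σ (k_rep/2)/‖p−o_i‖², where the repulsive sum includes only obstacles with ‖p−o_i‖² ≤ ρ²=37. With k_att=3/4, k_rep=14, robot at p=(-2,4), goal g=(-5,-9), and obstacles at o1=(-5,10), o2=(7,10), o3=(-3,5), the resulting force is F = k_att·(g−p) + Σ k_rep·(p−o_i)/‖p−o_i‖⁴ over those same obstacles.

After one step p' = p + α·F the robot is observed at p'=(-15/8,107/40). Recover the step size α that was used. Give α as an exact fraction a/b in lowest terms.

F_att = 3/4·(g−p) = 3/4·(-3,-13) = (-2.2500,-9.7500)
o1: d²=45 > ρ²=37 → inactive
o2: d²=117 > ρ²=37 → inactive
o3: d²=2 ≤ ρ²=37; F_rep = 14·(1,-1)/2² = (3.5000,-3.5000)
F = F_att + ΣF_rep = (1.2500,-13.2500)
Δp = p'−p = (0.1250,-1.3250); α = Δx/Fx = (1/8) / (5/4) = 1/10
check: Δy/Fy = (-53/40) / (-53/4) = 1/10 ✓

α = 1/10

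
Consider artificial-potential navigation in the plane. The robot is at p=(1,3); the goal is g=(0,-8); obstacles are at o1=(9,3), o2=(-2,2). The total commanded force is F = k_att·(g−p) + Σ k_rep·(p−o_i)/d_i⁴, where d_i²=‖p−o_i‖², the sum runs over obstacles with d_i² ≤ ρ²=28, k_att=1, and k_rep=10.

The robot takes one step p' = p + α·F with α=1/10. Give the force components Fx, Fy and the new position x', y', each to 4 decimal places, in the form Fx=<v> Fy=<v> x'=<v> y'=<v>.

F_att = 1·(g−p) = 1·(-1,-11) = (-1.0000,-11.0000)
o1: d²=64 > ρ²=28 → inactive
o2: d²=10 ≤ ρ²=28; F_rep = 10·(3,1)/10² = (0.3000,0.1000)
F = F_att + ΣF_rep = (-0.7000,-10.9000)
p' = p + 1/10·F = (0.9300,1.9100)

Fx=-0.7000 Fy=-10.9000 x'=0.9300 y'=1.9100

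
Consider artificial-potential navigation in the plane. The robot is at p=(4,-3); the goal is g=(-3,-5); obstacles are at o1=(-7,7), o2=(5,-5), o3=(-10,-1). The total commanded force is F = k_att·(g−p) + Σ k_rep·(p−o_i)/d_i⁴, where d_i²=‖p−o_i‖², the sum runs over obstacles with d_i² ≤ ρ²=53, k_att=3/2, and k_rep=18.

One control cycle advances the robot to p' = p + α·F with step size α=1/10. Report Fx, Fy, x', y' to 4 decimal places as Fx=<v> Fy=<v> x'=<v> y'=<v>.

Fx=-11.2200 Fy=-1.5600 x'=2.8780 y'=-3.1560

F_att = 3/2·(g−p) = 3/2·(-7,-2) = (-10.5000,-3.0000)
o1: d²=221 > ρ²=53 → inactive
o2: d²=5 ≤ ρ²=53; F_rep = 18·(-1,2)/5² = (-0.7200,1.4400)
o3: d²=200 > ρ²=53 → inactive
F = F_att + ΣF_rep = (-11.2200,-1.5600)
p' = p + 1/10·F = (2.8780,-3.1560)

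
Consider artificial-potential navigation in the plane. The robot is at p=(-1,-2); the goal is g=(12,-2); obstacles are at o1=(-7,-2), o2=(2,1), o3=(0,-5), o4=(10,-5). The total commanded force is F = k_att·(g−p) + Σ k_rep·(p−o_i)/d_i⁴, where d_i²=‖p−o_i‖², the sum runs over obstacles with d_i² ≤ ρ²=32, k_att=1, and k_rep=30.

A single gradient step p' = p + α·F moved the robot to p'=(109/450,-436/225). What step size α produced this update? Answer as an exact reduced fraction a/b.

α = 1/10

F_att = 1·(g−p) = 1·(13,0) = (13.0000,0.0000)
o1: d²=36 > ρ²=32 → inactive
o2: d²=18 ≤ ρ²=32; F_rep = 30·(-3,-3)/18² = (-0.2778,-0.2778)
o3: d²=10 ≤ ρ²=32; F_rep = 30·(-1,3)/10² = (-0.3000,0.9000)
o4: d²=130 > ρ²=32 → inactive
F = F_att + ΣF_rep = (12.4222,0.6222)
Δp = p'−p = (1.2422,0.0622); α = Δx/Fx = (559/450) / (559/45) = 1/10
check: Δy/Fy = (14/225) / (28/45) = 1/10 ✓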